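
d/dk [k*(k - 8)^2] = (k - 8)*(3*k - 8)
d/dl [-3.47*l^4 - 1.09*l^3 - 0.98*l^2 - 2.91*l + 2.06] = -13.88*l^3 - 3.27*l^2 - 1.96*l - 2.91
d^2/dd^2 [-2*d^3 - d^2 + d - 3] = -12*d - 2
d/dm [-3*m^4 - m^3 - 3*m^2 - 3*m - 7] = -12*m^3 - 3*m^2 - 6*m - 3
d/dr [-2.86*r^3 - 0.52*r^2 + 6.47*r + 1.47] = -8.58*r^2 - 1.04*r + 6.47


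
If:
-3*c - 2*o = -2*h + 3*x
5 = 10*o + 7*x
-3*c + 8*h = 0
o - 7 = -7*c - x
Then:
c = 428/421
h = 321/842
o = 816/421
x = -865/421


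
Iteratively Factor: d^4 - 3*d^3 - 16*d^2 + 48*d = (d - 3)*(d^3 - 16*d) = (d - 4)*(d - 3)*(d^2 + 4*d) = d*(d - 4)*(d - 3)*(d + 4)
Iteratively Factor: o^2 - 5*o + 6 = (o - 3)*(o - 2)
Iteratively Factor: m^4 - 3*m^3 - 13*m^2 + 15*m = (m + 3)*(m^3 - 6*m^2 + 5*m) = (m - 1)*(m + 3)*(m^2 - 5*m) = (m - 5)*(m - 1)*(m + 3)*(m)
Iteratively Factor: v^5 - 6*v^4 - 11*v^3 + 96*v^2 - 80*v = (v - 5)*(v^4 - v^3 - 16*v^2 + 16*v) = (v - 5)*(v - 1)*(v^3 - 16*v) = v*(v - 5)*(v - 1)*(v^2 - 16) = v*(v - 5)*(v - 1)*(v + 4)*(v - 4)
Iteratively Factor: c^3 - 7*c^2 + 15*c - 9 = (c - 3)*(c^2 - 4*c + 3) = (c - 3)^2*(c - 1)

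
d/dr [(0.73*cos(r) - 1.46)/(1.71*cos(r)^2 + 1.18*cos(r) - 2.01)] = (1.2483*cos(r)^2 - 4.9932*cos(r) - 0.2555)*sin(r)/(2.9241*cos(r)^4 + 4.0356*cos(r)^3 - 5.4818*cos(r)^2 - 4.7436*cos(r) + 4.0401)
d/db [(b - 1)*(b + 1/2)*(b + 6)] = 3*b^2 + 11*b - 7/2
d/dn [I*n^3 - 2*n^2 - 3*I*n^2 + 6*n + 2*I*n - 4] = 3*I*n^2 - 4*n - 6*I*n + 6 + 2*I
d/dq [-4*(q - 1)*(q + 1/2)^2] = 3 - 12*q^2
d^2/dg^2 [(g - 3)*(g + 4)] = 2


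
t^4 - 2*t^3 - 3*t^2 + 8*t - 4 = (t - 2)*(t - 1)^2*(t + 2)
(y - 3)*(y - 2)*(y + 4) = y^3 - y^2 - 14*y + 24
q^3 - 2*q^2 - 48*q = q*(q - 8)*(q + 6)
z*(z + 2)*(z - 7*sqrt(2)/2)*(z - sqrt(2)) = z^4 - 9*sqrt(2)*z^3/2 + 2*z^3 - 9*sqrt(2)*z^2 + 7*z^2 + 14*z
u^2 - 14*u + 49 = (u - 7)^2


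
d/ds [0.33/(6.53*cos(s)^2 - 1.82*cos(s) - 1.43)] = (4.3098*cos(s) - 0.6006)*sin(s)/(-6.53*cos(s)^2 + 1.82*cos(s) + 1.43)^2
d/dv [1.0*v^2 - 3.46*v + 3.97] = 2.0*v - 3.46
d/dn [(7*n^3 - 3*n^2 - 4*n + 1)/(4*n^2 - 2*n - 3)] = (28*n^4 - 28*n^3 - 41*n^2 + 10*n + 14)/(16*n^4 - 16*n^3 - 20*n^2 + 12*n + 9)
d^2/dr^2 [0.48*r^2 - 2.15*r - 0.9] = 0.960000000000000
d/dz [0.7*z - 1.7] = 0.700000000000000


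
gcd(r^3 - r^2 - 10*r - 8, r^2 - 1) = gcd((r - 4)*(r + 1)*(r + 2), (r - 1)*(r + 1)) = r + 1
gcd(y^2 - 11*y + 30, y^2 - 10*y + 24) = y - 6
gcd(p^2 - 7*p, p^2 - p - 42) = p - 7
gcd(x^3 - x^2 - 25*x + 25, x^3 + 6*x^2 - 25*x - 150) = x^2 - 25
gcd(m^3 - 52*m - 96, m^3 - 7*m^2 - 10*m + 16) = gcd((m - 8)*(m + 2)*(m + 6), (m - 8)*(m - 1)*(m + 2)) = m^2 - 6*m - 16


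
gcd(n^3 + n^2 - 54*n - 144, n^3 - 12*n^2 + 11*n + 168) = n^2 - 5*n - 24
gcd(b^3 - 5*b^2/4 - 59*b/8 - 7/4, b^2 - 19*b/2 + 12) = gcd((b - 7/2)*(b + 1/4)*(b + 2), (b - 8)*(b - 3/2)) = 1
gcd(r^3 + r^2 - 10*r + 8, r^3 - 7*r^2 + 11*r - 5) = r - 1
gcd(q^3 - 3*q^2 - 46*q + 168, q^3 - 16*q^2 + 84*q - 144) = q^2 - 10*q + 24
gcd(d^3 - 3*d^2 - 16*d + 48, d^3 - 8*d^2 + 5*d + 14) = 1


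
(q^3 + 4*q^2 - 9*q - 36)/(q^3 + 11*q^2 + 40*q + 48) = (q - 3)/(q + 4)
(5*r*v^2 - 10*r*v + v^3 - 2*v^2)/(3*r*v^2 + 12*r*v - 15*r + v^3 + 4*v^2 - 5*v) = v*(5*r*v - 10*r + v^2 - 2*v)/(3*r*v^2 + 12*r*v - 15*r + v^3 + 4*v^2 - 5*v)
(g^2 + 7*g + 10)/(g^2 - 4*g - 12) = (g + 5)/(g - 6)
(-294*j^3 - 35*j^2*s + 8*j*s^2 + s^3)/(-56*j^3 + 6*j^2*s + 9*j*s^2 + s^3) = (-42*j^2 + j*s + s^2)/(-8*j^2 + 2*j*s + s^2)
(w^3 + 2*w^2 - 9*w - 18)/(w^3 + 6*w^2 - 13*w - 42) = (w + 3)/(w + 7)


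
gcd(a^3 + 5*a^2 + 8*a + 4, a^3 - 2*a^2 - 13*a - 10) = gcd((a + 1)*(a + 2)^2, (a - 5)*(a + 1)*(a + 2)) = a^2 + 3*a + 2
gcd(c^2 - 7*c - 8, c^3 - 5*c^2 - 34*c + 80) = c - 8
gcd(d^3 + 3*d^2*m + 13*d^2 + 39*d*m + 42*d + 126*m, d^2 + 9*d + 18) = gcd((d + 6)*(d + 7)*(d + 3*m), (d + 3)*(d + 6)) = d + 6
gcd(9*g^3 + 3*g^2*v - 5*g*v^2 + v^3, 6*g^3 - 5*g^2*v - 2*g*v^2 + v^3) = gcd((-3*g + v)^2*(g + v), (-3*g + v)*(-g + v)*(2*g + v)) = -3*g + v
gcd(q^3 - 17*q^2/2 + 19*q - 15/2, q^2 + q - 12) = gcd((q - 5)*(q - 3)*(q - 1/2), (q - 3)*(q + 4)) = q - 3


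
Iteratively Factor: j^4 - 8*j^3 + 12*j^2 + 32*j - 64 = (j + 2)*(j^3 - 10*j^2 + 32*j - 32) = (j - 4)*(j + 2)*(j^2 - 6*j + 8) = (j - 4)*(j - 2)*(j + 2)*(j - 4)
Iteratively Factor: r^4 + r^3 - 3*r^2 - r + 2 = (r - 1)*(r^3 + 2*r^2 - r - 2) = (r - 1)*(r + 2)*(r^2 - 1) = (r - 1)*(r + 1)*(r + 2)*(r - 1)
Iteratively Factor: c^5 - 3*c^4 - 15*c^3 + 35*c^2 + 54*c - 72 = (c + 3)*(c^4 - 6*c^3 + 3*c^2 + 26*c - 24) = (c + 2)*(c + 3)*(c^3 - 8*c^2 + 19*c - 12) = (c - 4)*(c + 2)*(c + 3)*(c^2 - 4*c + 3) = (c - 4)*(c - 1)*(c + 2)*(c + 3)*(c - 3)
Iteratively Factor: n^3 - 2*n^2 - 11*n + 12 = (n + 3)*(n^2 - 5*n + 4) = (n - 1)*(n + 3)*(n - 4)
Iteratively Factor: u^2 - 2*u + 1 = (u - 1)*(u - 1)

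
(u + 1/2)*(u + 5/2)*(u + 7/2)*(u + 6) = u^4 + 25*u^3/2 + 203*u^2/4 + 599*u/8 + 105/4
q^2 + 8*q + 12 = (q + 2)*(q + 6)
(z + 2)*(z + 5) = z^2 + 7*z + 10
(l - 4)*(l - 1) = l^2 - 5*l + 4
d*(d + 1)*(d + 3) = d^3 + 4*d^2 + 3*d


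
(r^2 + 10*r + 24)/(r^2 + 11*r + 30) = (r + 4)/(r + 5)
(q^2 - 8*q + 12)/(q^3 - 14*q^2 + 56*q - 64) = (q - 6)/(q^2 - 12*q + 32)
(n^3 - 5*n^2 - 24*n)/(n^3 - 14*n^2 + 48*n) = (n + 3)/(n - 6)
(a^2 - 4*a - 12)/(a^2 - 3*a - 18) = (a + 2)/(a + 3)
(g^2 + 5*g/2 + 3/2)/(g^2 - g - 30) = (g^2 + 5*g/2 + 3/2)/(g^2 - g - 30)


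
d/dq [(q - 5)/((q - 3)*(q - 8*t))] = ((5 - q)*(q - 3) + (5 - q)*(q - 8*t) + (q - 3)*(q - 8*t))/((q - 3)^2*(q - 8*t)^2)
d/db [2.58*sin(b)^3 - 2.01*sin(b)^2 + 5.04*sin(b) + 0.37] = (7.74*sin(b)^2 - 4.02*sin(b) + 5.04)*cos(b)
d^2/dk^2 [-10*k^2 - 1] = -20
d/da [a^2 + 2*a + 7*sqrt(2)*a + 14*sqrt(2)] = 2*a + 2 + 7*sqrt(2)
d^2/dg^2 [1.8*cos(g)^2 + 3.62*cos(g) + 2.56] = -3.62*cos(g) - 3.6*cos(2*g)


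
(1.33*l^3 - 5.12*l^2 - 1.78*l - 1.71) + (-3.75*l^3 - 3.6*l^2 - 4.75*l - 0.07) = -2.42*l^3 - 8.72*l^2 - 6.53*l - 1.78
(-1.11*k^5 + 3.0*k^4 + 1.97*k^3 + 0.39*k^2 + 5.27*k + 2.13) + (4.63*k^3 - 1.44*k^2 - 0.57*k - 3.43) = -1.11*k^5 + 3.0*k^4 + 6.6*k^3 - 1.05*k^2 + 4.7*k - 1.3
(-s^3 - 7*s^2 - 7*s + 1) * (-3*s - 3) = 3*s^4 + 24*s^3 + 42*s^2 + 18*s - 3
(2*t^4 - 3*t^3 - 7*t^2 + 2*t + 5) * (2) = 4*t^4 - 6*t^3 - 14*t^2 + 4*t + 10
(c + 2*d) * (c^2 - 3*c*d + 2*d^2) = c^3 - c^2*d - 4*c*d^2 + 4*d^3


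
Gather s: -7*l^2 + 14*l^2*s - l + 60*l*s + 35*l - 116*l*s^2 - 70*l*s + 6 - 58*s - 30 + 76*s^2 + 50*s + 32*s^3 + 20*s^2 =-7*l^2 + 34*l + 32*s^3 + s^2*(96 - 116*l) + s*(14*l^2 - 10*l - 8) - 24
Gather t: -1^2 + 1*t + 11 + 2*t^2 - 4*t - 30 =2*t^2 - 3*t - 20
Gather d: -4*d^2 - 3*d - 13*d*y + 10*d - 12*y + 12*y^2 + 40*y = -4*d^2 + d*(7 - 13*y) + 12*y^2 + 28*y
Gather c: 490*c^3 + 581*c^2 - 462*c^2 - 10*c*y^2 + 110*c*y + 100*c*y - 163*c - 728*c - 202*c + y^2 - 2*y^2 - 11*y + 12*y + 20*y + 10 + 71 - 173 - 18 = 490*c^3 + 119*c^2 + c*(-10*y^2 + 210*y - 1093) - y^2 + 21*y - 110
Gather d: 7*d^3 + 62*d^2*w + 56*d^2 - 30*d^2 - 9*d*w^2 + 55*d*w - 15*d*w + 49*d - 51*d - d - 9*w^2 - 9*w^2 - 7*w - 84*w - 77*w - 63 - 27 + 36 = 7*d^3 + d^2*(62*w + 26) + d*(-9*w^2 + 40*w - 3) - 18*w^2 - 168*w - 54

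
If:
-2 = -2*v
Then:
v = 1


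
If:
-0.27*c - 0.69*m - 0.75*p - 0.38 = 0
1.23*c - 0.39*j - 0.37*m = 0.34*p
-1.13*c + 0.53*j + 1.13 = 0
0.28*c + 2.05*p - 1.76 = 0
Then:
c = -2.04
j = -6.47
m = -0.99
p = 1.14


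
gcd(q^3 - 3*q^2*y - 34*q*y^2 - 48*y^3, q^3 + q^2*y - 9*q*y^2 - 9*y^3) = q + 3*y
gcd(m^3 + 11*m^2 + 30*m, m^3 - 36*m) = m^2 + 6*m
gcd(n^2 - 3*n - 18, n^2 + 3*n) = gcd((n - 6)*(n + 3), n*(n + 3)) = n + 3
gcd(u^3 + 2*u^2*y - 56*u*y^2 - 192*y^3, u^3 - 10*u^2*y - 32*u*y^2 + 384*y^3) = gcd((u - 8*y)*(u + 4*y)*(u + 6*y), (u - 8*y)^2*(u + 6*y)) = -u^2 + 2*u*y + 48*y^2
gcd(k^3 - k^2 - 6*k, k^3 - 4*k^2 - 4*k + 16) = k + 2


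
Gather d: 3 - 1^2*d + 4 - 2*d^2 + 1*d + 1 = 8 - 2*d^2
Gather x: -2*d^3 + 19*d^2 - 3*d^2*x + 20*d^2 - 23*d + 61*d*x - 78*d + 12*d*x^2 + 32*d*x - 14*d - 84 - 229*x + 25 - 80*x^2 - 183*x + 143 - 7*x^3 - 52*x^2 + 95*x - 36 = -2*d^3 + 39*d^2 - 115*d - 7*x^3 + x^2*(12*d - 132) + x*(-3*d^2 + 93*d - 317) + 48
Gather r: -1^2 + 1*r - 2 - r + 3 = 0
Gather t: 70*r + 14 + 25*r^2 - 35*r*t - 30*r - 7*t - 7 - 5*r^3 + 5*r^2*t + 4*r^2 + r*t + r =-5*r^3 + 29*r^2 + 41*r + t*(5*r^2 - 34*r - 7) + 7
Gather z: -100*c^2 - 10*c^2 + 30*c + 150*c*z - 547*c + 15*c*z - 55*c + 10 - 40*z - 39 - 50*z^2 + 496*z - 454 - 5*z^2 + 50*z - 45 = -110*c^2 - 572*c - 55*z^2 + z*(165*c + 506) - 528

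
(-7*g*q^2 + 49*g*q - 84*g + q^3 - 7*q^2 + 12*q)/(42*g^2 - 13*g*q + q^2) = (q^2 - 7*q + 12)/(-6*g + q)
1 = 1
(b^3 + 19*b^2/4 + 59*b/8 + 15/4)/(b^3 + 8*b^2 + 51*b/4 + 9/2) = (4*b^2 + 13*b + 10)/(2*(2*b^2 + 13*b + 6))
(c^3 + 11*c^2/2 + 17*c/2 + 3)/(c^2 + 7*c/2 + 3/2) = c + 2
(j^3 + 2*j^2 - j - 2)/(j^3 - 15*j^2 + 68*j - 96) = (j^3 + 2*j^2 - j - 2)/(j^3 - 15*j^2 + 68*j - 96)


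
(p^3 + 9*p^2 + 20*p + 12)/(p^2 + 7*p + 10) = (p^2 + 7*p + 6)/(p + 5)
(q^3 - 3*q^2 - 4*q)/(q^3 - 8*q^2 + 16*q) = (q + 1)/(q - 4)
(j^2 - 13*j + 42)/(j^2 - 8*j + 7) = (j - 6)/(j - 1)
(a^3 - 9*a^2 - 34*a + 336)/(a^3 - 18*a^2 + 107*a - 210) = (a^2 - 2*a - 48)/(a^2 - 11*a + 30)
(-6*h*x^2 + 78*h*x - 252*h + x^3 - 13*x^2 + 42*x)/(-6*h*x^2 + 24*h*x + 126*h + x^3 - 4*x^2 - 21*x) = (x - 6)/(x + 3)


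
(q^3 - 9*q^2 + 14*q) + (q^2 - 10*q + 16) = q^3 - 8*q^2 + 4*q + 16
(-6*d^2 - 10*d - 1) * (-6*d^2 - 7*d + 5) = 36*d^4 + 102*d^3 + 46*d^2 - 43*d - 5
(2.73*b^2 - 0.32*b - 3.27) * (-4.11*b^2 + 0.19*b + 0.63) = -11.2203*b^4 + 1.8339*b^3 + 15.0988*b^2 - 0.8229*b - 2.0601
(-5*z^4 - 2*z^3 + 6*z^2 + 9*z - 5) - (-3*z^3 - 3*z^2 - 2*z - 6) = -5*z^4 + z^3 + 9*z^2 + 11*z + 1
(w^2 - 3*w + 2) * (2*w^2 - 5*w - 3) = 2*w^4 - 11*w^3 + 16*w^2 - w - 6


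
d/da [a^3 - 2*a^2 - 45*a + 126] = 3*a^2 - 4*a - 45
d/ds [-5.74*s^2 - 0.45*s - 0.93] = -11.48*s - 0.45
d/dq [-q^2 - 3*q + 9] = -2*q - 3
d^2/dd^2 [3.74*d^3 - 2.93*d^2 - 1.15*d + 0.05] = 22.44*d - 5.86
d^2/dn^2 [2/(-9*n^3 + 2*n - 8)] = 4*(27*n*(9*n^3 - 2*n + 8) - (27*n^2 - 2)^2)/(9*n^3 - 2*n + 8)^3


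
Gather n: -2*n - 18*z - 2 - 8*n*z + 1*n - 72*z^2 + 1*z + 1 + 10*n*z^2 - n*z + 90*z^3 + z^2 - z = n*(10*z^2 - 9*z - 1) + 90*z^3 - 71*z^2 - 18*z - 1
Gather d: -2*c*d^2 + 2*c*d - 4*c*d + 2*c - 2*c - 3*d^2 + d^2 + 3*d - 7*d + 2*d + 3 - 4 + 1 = d^2*(-2*c - 2) + d*(-2*c - 2)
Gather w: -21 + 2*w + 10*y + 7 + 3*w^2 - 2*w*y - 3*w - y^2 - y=3*w^2 + w*(-2*y - 1) - y^2 + 9*y - 14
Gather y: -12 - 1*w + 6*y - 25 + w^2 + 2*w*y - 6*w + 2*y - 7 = w^2 - 7*w + y*(2*w + 8) - 44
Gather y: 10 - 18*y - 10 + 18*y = 0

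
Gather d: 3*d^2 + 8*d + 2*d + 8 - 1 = 3*d^2 + 10*d + 7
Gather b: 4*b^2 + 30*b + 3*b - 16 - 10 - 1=4*b^2 + 33*b - 27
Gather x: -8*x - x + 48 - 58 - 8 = -9*x - 18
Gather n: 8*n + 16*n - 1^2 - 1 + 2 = 24*n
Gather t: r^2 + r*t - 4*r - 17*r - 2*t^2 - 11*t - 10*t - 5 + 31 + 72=r^2 - 21*r - 2*t^2 + t*(r - 21) + 98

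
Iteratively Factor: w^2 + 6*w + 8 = (w + 2)*(w + 4)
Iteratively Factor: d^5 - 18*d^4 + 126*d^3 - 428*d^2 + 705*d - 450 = (d - 5)*(d^4 - 13*d^3 + 61*d^2 - 123*d + 90) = (d - 5)*(d - 2)*(d^3 - 11*d^2 + 39*d - 45) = (d - 5)^2*(d - 2)*(d^2 - 6*d + 9) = (d - 5)^2*(d - 3)*(d - 2)*(d - 3)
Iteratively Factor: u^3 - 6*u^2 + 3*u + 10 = (u - 5)*(u^2 - u - 2) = (u - 5)*(u - 2)*(u + 1)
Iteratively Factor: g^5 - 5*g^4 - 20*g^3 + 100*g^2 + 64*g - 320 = (g - 5)*(g^4 - 20*g^2 + 64) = (g - 5)*(g - 2)*(g^3 + 2*g^2 - 16*g - 32) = (g - 5)*(g - 2)*(g + 4)*(g^2 - 2*g - 8) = (g - 5)*(g - 2)*(g + 2)*(g + 4)*(g - 4)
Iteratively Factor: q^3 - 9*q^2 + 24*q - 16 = (q - 4)*(q^2 - 5*q + 4) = (q - 4)^2*(q - 1)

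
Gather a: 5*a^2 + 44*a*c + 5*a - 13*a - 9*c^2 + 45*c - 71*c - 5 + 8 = 5*a^2 + a*(44*c - 8) - 9*c^2 - 26*c + 3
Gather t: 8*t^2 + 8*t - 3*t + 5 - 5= 8*t^2 + 5*t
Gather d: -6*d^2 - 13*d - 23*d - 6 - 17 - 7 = -6*d^2 - 36*d - 30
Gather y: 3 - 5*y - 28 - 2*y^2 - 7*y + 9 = -2*y^2 - 12*y - 16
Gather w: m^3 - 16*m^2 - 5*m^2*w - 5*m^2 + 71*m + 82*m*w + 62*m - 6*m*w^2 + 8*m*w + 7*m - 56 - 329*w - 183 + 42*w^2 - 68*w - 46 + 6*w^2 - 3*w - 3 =m^3 - 21*m^2 + 140*m + w^2*(48 - 6*m) + w*(-5*m^2 + 90*m - 400) - 288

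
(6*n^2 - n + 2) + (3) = 6*n^2 - n + 5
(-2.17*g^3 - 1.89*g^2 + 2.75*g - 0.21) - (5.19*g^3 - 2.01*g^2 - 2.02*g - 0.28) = -7.36*g^3 + 0.12*g^2 + 4.77*g + 0.07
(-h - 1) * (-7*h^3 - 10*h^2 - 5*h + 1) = 7*h^4 + 17*h^3 + 15*h^2 + 4*h - 1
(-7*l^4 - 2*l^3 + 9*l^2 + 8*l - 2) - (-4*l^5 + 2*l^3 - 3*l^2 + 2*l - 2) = 4*l^5 - 7*l^4 - 4*l^3 + 12*l^2 + 6*l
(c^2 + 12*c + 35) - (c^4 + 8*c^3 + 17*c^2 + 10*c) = -c^4 - 8*c^3 - 16*c^2 + 2*c + 35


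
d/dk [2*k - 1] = 2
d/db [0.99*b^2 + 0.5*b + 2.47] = 1.98*b + 0.5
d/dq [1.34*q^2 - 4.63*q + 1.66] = 2.68*q - 4.63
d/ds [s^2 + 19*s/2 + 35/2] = 2*s + 19/2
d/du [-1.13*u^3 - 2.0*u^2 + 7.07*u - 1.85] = -3.39*u^2 - 4.0*u + 7.07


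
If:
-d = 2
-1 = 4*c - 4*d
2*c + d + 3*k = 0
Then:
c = -9/4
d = -2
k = 13/6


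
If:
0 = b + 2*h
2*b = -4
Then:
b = -2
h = 1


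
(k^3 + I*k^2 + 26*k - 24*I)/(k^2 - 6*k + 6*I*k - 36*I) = (k^2 - 5*I*k - 4)/(k - 6)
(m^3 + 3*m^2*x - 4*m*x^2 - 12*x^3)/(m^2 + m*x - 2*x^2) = (-m^2 - m*x + 6*x^2)/(-m + x)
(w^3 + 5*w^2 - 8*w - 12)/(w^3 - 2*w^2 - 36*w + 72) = (w + 1)/(w - 6)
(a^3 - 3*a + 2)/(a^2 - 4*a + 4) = (a^3 - 3*a + 2)/(a^2 - 4*a + 4)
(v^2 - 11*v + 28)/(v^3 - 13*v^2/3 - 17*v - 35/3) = 3*(v - 4)/(3*v^2 + 8*v + 5)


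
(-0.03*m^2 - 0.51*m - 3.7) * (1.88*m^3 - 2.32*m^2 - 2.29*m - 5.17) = -0.0564*m^5 - 0.8892*m^4 - 5.7041*m^3 + 9.907*m^2 + 11.1097*m + 19.129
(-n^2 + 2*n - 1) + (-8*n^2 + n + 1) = -9*n^2 + 3*n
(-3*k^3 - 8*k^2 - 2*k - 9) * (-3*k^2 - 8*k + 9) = 9*k^5 + 48*k^4 + 43*k^3 - 29*k^2 + 54*k - 81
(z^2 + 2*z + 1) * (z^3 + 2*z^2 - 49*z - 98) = z^5 + 4*z^4 - 44*z^3 - 194*z^2 - 245*z - 98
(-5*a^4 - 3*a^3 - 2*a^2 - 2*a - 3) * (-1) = 5*a^4 + 3*a^3 + 2*a^2 + 2*a + 3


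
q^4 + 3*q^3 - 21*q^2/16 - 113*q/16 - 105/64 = (q - 3/2)*(q + 1/4)*(q + 7/4)*(q + 5/2)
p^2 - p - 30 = (p - 6)*(p + 5)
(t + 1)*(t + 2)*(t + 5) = t^3 + 8*t^2 + 17*t + 10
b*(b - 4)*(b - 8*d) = b^3 - 8*b^2*d - 4*b^2 + 32*b*d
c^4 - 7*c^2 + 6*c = c*(c - 2)*(c - 1)*(c + 3)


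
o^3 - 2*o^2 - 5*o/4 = o*(o - 5/2)*(o + 1/2)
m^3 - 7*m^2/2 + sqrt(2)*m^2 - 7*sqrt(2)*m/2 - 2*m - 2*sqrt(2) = (m - 4)*(m + 1/2)*(m + sqrt(2))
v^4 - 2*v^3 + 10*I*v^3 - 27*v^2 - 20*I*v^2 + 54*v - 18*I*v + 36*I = (v - 2)*(v + I)*(v + 3*I)*(v + 6*I)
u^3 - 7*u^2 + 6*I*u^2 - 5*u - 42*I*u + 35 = (u - 7)*(u + I)*(u + 5*I)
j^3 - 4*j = j*(j - 2)*(j + 2)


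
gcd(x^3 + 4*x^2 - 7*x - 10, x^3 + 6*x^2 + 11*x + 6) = x + 1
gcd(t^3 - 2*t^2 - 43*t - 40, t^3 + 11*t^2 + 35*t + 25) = t^2 + 6*t + 5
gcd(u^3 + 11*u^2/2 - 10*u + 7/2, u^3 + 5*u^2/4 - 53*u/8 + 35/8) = u - 1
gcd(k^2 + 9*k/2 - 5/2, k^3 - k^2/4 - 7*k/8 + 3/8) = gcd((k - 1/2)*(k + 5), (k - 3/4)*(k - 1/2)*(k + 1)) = k - 1/2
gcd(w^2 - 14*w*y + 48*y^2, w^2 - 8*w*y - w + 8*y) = -w + 8*y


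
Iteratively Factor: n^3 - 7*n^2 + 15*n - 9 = (n - 3)*(n^2 - 4*n + 3) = (n - 3)^2*(n - 1)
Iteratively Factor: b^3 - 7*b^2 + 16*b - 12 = (b - 2)*(b^2 - 5*b + 6) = (b - 2)^2*(b - 3)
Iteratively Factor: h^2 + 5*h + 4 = (h + 1)*(h + 4)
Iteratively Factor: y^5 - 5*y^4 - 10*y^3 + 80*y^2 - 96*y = (y - 3)*(y^4 - 2*y^3 - 16*y^2 + 32*y) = (y - 4)*(y - 3)*(y^3 + 2*y^2 - 8*y) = y*(y - 4)*(y - 3)*(y^2 + 2*y - 8) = y*(y - 4)*(y - 3)*(y - 2)*(y + 4)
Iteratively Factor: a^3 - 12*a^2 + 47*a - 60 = (a - 5)*(a^2 - 7*a + 12) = (a - 5)*(a - 3)*(a - 4)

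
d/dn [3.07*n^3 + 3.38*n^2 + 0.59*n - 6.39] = 9.21*n^2 + 6.76*n + 0.59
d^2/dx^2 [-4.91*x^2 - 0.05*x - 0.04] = -9.82000000000000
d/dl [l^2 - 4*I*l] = 2*l - 4*I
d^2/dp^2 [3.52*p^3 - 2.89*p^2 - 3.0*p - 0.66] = 21.12*p - 5.78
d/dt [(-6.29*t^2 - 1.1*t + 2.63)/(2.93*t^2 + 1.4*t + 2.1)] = (-5.583*t^2 - 41.8298*t - 5.992)/(8.5849*t^4 + 8.204*t^3 + 14.266*t^2 + 5.88*t + 4.41)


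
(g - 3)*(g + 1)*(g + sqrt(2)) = g^3 - 2*g^2 + sqrt(2)*g^2 - 3*g - 2*sqrt(2)*g - 3*sqrt(2)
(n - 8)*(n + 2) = n^2 - 6*n - 16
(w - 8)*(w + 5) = w^2 - 3*w - 40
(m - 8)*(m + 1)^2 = m^3 - 6*m^2 - 15*m - 8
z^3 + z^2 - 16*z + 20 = (z - 2)^2*(z + 5)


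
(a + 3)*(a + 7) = a^2 + 10*a + 21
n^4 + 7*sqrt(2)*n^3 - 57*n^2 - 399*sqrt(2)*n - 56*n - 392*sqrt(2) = (n - 8)*(n + 1)*(n + 7)*(n + 7*sqrt(2))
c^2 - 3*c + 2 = (c - 2)*(c - 1)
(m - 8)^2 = m^2 - 16*m + 64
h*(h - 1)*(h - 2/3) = h^3 - 5*h^2/3 + 2*h/3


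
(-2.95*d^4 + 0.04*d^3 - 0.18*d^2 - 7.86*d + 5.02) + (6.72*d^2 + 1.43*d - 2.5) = -2.95*d^4 + 0.04*d^3 + 6.54*d^2 - 6.43*d + 2.52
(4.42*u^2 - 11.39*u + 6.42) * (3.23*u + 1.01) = 14.2766*u^3 - 32.3255*u^2 + 9.2327*u + 6.4842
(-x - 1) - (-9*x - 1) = 8*x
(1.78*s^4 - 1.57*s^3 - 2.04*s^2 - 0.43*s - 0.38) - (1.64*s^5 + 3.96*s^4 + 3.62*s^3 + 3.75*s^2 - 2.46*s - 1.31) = -1.64*s^5 - 2.18*s^4 - 5.19*s^3 - 5.79*s^2 + 2.03*s + 0.93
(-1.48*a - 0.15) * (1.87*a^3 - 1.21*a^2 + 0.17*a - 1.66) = -2.7676*a^4 + 1.5103*a^3 - 0.0701*a^2 + 2.4313*a + 0.249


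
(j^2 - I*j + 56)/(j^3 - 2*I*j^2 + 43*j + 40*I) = (j + 7*I)/(j^2 + 6*I*j - 5)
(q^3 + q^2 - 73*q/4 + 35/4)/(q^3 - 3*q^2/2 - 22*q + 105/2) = (q - 1/2)/(q - 3)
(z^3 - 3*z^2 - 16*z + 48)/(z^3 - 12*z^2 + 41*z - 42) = (z^2 - 16)/(z^2 - 9*z + 14)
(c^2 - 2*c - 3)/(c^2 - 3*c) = (c + 1)/c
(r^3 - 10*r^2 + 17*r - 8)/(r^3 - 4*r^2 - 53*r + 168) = (r^2 - 2*r + 1)/(r^2 + 4*r - 21)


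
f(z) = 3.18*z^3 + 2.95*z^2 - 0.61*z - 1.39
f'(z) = 9.54*z^2 + 5.9*z - 0.61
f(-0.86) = -0.71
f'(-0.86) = 1.37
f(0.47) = -0.69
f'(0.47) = 4.27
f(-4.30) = -197.05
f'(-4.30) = 150.41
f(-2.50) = -31.12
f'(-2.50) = 44.26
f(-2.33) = -24.18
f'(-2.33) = 37.43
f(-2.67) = -39.26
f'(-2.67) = 51.65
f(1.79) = 25.21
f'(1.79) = 40.52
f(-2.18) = -18.99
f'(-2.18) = 31.87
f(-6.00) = -578.41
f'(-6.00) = 307.43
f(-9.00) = -2075.17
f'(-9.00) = 719.03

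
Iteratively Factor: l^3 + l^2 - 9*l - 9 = (l + 1)*(l^2 - 9) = (l - 3)*(l + 1)*(l + 3)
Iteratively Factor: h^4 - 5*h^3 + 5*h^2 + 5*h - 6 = (h + 1)*(h^3 - 6*h^2 + 11*h - 6) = (h - 1)*(h + 1)*(h^2 - 5*h + 6) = (h - 2)*(h - 1)*(h + 1)*(h - 3)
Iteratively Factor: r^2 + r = (r + 1)*(r)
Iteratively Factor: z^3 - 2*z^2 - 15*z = (z - 5)*(z^2 + 3*z) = z*(z - 5)*(z + 3)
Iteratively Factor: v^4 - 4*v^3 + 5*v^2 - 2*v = (v - 1)*(v^3 - 3*v^2 + 2*v) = (v - 1)^2*(v^2 - 2*v) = (v - 2)*(v - 1)^2*(v)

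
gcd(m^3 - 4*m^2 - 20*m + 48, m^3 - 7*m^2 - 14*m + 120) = m^2 - 2*m - 24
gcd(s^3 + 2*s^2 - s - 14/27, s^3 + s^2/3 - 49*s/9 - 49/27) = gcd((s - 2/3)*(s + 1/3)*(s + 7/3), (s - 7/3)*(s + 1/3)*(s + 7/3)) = s^2 + 8*s/3 + 7/9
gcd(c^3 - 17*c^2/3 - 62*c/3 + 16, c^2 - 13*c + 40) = c - 8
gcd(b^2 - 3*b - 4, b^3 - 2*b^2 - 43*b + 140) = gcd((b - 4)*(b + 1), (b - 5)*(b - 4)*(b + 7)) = b - 4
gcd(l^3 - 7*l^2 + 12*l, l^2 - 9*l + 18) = l - 3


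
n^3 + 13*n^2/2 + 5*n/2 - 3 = (n - 1/2)*(n + 1)*(n + 6)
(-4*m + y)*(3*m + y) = -12*m^2 - m*y + y^2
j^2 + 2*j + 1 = (j + 1)^2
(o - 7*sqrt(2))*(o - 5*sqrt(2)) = o^2 - 12*sqrt(2)*o + 70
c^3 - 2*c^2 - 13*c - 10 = (c - 5)*(c + 1)*(c + 2)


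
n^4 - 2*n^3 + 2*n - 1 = (n - 1)^3*(n + 1)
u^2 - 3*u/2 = u*(u - 3/2)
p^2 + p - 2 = (p - 1)*(p + 2)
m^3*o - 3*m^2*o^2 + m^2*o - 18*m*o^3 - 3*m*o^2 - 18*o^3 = (m - 6*o)*(m + 3*o)*(m*o + o)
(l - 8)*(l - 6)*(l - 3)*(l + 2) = l^4 - 15*l^3 + 56*l^2 + 36*l - 288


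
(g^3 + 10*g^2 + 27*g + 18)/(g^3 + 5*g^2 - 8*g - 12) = (g + 3)/(g - 2)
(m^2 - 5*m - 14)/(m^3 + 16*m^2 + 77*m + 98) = (m - 7)/(m^2 + 14*m + 49)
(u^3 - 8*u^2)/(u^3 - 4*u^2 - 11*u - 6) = u^2*(8 - u)/(-u^3 + 4*u^2 + 11*u + 6)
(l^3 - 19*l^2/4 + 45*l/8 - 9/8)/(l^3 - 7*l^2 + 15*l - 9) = (8*l^2 - 14*l + 3)/(8*(l^2 - 4*l + 3))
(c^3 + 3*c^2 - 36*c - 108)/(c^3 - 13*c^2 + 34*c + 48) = (c^2 + 9*c + 18)/(c^2 - 7*c - 8)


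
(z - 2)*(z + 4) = z^2 + 2*z - 8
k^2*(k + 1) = k^3 + k^2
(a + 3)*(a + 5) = a^2 + 8*a + 15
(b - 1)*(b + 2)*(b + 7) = b^3 + 8*b^2 + 5*b - 14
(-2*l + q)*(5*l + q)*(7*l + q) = -70*l^3 + 11*l^2*q + 10*l*q^2 + q^3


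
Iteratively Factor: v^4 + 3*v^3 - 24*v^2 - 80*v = (v + 4)*(v^3 - v^2 - 20*v) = (v - 5)*(v + 4)*(v^2 + 4*v) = (v - 5)*(v + 4)^2*(v)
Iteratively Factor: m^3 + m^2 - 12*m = (m)*(m^2 + m - 12) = m*(m + 4)*(m - 3)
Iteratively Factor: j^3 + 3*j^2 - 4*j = (j - 1)*(j^2 + 4*j) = j*(j - 1)*(j + 4)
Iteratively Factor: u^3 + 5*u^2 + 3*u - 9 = (u - 1)*(u^2 + 6*u + 9) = (u - 1)*(u + 3)*(u + 3)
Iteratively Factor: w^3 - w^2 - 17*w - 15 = (w - 5)*(w^2 + 4*w + 3) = (w - 5)*(w + 1)*(w + 3)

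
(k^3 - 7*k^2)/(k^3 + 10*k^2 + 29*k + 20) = k^2*(k - 7)/(k^3 + 10*k^2 + 29*k + 20)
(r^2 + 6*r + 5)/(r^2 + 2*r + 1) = (r + 5)/(r + 1)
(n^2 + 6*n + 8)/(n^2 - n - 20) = (n + 2)/(n - 5)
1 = 1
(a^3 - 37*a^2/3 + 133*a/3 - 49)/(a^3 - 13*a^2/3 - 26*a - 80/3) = (-3*a^3 + 37*a^2 - 133*a + 147)/(-3*a^3 + 13*a^2 + 78*a + 80)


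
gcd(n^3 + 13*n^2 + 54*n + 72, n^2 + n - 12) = n + 4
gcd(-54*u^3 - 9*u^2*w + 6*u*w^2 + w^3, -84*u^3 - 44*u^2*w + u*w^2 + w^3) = 6*u + w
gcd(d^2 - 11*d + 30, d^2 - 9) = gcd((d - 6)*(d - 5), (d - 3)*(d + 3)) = 1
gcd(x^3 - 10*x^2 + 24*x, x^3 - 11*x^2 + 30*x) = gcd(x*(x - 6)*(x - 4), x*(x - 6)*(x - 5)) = x^2 - 6*x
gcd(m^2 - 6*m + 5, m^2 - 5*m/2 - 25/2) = m - 5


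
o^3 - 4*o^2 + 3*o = o*(o - 3)*(o - 1)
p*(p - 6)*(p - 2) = p^3 - 8*p^2 + 12*p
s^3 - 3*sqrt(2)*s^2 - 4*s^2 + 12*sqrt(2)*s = s*(s - 4)*(s - 3*sqrt(2))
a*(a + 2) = a^2 + 2*a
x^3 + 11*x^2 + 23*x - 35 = (x - 1)*(x + 5)*(x + 7)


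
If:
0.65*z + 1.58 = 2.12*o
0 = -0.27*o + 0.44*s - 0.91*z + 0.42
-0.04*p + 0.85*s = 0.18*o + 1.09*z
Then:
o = 0.306603773584906*z + 0.745283018867924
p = 19.3171901801029*z - 13.9195433104631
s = 2.25632504288165*z - 0.49721269296741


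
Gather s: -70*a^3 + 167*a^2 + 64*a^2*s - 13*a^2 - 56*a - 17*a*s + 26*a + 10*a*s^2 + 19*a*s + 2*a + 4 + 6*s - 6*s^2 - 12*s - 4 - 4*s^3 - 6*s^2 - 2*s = -70*a^3 + 154*a^2 - 28*a - 4*s^3 + s^2*(10*a - 12) + s*(64*a^2 + 2*a - 8)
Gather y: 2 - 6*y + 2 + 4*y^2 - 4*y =4*y^2 - 10*y + 4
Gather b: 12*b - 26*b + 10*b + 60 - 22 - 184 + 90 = -4*b - 56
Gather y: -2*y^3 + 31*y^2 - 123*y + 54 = -2*y^3 + 31*y^2 - 123*y + 54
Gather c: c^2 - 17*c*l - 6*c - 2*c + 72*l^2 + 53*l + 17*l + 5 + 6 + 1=c^2 + c*(-17*l - 8) + 72*l^2 + 70*l + 12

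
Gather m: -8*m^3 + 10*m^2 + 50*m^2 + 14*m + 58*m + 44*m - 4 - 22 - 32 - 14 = -8*m^3 + 60*m^2 + 116*m - 72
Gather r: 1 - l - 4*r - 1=-l - 4*r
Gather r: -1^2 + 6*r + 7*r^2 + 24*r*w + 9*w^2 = 7*r^2 + r*(24*w + 6) + 9*w^2 - 1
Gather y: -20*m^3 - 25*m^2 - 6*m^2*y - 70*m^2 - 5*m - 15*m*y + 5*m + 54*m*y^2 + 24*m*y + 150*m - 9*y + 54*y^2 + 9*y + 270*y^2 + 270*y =-20*m^3 - 95*m^2 + 150*m + y^2*(54*m + 324) + y*(-6*m^2 + 9*m + 270)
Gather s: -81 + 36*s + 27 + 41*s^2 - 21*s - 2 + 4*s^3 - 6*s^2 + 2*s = 4*s^3 + 35*s^2 + 17*s - 56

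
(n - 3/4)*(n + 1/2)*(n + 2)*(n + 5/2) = n^4 + 17*n^3/4 + 7*n^2/2 - 47*n/16 - 15/8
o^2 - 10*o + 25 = (o - 5)^2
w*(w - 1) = w^2 - w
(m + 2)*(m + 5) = m^2 + 7*m + 10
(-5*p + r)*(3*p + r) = -15*p^2 - 2*p*r + r^2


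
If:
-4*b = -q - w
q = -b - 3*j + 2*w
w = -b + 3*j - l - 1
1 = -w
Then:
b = q/4 - 1/4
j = -5*q/12 - 7/12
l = -3*q/2 - 3/2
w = -1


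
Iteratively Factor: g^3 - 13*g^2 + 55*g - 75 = (g - 5)*(g^2 - 8*g + 15) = (g - 5)^2*(g - 3)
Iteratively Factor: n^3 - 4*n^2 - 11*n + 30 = (n + 3)*(n^2 - 7*n + 10) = (n - 2)*(n + 3)*(n - 5)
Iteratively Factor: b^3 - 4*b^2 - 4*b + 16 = (b - 4)*(b^2 - 4) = (b - 4)*(b - 2)*(b + 2)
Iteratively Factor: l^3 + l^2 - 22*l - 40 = (l - 5)*(l^2 + 6*l + 8) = (l - 5)*(l + 2)*(l + 4)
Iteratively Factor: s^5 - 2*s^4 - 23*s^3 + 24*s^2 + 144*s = (s - 4)*(s^4 + 2*s^3 - 15*s^2 - 36*s) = s*(s - 4)*(s^3 + 2*s^2 - 15*s - 36) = s*(s - 4)*(s + 3)*(s^2 - s - 12) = s*(s - 4)*(s + 3)^2*(s - 4)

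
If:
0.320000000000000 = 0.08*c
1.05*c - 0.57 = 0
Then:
No Solution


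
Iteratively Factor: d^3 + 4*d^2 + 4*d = (d + 2)*(d^2 + 2*d) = (d + 2)^2*(d)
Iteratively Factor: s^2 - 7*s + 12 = (s - 3)*(s - 4)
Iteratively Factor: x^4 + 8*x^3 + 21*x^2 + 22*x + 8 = (x + 4)*(x^3 + 4*x^2 + 5*x + 2) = (x + 1)*(x + 4)*(x^2 + 3*x + 2) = (x + 1)^2*(x + 4)*(x + 2)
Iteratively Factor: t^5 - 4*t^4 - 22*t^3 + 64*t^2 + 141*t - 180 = (t - 5)*(t^4 + t^3 - 17*t^2 - 21*t + 36) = (t - 5)*(t - 4)*(t^3 + 5*t^2 + 3*t - 9) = (t - 5)*(t - 4)*(t + 3)*(t^2 + 2*t - 3) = (t - 5)*(t - 4)*(t + 3)^2*(t - 1)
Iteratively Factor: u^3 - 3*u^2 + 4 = (u - 2)*(u^2 - u - 2) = (u - 2)*(u + 1)*(u - 2)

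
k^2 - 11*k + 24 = (k - 8)*(k - 3)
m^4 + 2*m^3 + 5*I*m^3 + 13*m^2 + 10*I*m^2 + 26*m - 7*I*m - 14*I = (m + 2)*(m - I)^2*(m + 7*I)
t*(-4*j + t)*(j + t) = -4*j^2*t - 3*j*t^2 + t^3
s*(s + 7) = s^2 + 7*s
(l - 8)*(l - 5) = l^2 - 13*l + 40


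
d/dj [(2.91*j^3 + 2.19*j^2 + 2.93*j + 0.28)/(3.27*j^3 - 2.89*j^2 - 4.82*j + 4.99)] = (-3.5527136788005e-15*j^5 - 15.5712*j^4 - 47.2146*j^3 + 38.7278*j^2 + 23.4746*j + 15.9703)/(10.6929*j^6 - 18.9006*j^5 - 23.1707*j^4 + 60.4942*j^3 - 5.6098*j^2 - 48.1036*j + 24.9001)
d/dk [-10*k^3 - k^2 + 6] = 2*k*(-15*k - 1)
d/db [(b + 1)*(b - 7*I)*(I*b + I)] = I*(b + 1)*(3*b + 1 - 14*I)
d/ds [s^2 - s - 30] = 2*s - 1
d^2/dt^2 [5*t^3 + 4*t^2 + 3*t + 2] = 30*t + 8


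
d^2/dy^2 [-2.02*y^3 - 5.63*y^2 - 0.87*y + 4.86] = -12.12*y - 11.26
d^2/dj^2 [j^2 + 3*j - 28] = 2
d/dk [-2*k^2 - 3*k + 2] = -4*k - 3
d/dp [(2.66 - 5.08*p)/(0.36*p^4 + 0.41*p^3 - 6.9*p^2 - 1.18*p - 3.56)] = (5.4864*p^4 + 0.3352*p^3 - 38.3238*p^2 + 36.708*p + 21.2236)/(0.1296*p^8 + 0.2952*p^7 - 4.7999*p^6 - 6.5076*p^5 + 44.0792*p^4 + 13.3648*p^3 + 50.5204*p^2 + 8.4016*p + 12.6736)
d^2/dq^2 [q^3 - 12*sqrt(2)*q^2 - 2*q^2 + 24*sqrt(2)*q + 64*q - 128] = 6*q - 24*sqrt(2) - 4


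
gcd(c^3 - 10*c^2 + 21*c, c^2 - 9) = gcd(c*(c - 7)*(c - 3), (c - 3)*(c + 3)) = c - 3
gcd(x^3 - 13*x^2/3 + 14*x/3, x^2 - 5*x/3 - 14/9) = x - 7/3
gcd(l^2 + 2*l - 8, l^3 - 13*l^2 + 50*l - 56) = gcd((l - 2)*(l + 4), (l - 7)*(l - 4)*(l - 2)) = l - 2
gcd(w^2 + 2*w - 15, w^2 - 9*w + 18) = w - 3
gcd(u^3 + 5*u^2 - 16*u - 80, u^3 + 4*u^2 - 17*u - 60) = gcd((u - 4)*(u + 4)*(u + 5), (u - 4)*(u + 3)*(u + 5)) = u^2 + u - 20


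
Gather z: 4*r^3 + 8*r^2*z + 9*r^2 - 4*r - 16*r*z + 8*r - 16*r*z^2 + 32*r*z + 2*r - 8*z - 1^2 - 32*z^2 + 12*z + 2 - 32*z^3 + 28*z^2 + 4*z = 4*r^3 + 9*r^2 + 6*r - 32*z^3 + z^2*(-16*r - 4) + z*(8*r^2 + 16*r + 8) + 1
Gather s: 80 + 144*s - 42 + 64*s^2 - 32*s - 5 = 64*s^2 + 112*s + 33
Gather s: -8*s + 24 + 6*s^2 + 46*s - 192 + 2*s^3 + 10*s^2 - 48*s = 2*s^3 + 16*s^2 - 10*s - 168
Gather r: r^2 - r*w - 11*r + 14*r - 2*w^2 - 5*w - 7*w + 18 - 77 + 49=r^2 + r*(3 - w) - 2*w^2 - 12*w - 10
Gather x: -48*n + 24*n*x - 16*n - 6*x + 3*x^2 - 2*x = -64*n + 3*x^2 + x*(24*n - 8)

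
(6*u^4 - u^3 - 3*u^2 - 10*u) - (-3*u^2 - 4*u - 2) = 6*u^4 - u^3 - 6*u + 2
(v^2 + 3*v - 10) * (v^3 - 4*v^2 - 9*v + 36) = v^5 - v^4 - 31*v^3 + 49*v^2 + 198*v - 360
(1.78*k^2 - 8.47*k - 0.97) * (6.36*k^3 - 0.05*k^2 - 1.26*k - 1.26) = 11.3208*k^5 - 53.9582*k^4 - 7.9885*k^3 + 8.4779*k^2 + 11.8944*k + 1.2222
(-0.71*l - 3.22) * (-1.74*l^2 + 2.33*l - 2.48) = 1.2354*l^3 + 3.9485*l^2 - 5.7418*l + 7.9856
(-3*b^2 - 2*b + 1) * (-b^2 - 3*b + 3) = 3*b^4 + 11*b^3 - 4*b^2 - 9*b + 3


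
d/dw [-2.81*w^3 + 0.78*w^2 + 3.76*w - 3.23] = -8.43*w^2 + 1.56*w + 3.76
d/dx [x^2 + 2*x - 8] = 2*x + 2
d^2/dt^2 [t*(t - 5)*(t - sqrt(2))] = 6*t - 10 - 2*sqrt(2)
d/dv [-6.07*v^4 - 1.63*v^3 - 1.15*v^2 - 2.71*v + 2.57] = -24.28*v^3 - 4.89*v^2 - 2.3*v - 2.71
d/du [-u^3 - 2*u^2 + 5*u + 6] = -3*u^2 - 4*u + 5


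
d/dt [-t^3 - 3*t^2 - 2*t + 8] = -3*t^2 - 6*t - 2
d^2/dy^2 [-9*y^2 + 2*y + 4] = -18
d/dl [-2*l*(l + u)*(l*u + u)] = 2*u*(-3*l^2 - 2*l*u - 2*l - u)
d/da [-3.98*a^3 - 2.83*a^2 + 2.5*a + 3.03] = -11.94*a^2 - 5.66*a + 2.5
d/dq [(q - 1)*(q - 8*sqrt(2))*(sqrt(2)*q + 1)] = 3*sqrt(2)*q^2 - 30*q - 2*sqrt(2)*q - 8*sqrt(2) + 15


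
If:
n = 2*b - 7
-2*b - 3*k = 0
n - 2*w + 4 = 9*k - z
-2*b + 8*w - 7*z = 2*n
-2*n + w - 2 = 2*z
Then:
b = 19/26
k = -19/39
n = -72/13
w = 64/13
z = 7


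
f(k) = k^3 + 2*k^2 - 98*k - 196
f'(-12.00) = 286.00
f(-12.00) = -460.00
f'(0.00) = -98.00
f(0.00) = -196.00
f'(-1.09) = -98.80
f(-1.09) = -88.10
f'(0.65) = -94.13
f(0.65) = -258.58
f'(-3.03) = -82.58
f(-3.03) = 91.48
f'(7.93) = 122.37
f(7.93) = -348.69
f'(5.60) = 18.48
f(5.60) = -506.46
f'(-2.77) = -86.06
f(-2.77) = 69.55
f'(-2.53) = -88.92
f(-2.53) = 48.55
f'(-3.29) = -78.69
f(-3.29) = 112.46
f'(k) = 3*k^2 + 4*k - 98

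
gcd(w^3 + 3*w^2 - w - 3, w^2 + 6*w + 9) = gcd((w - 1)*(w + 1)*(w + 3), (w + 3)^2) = w + 3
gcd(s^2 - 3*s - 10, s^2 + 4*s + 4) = s + 2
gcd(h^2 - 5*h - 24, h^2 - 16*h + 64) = h - 8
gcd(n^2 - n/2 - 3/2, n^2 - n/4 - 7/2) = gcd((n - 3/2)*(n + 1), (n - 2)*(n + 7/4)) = 1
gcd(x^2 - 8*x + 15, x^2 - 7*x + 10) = x - 5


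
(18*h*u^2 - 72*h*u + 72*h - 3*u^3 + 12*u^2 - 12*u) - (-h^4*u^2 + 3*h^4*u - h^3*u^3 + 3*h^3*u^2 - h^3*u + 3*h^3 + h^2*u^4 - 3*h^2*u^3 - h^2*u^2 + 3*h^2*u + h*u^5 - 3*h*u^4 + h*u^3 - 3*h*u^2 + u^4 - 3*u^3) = h^4*u^2 - 3*h^4*u + h^3*u^3 - 3*h^3*u^2 + h^3*u - 3*h^3 - h^2*u^4 + 3*h^2*u^3 + h^2*u^2 - 3*h^2*u - h*u^5 + 3*h*u^4 - h*u^3 + 21*h*u^2 - 72*h*u + 72*h - u^4 + 12*u^2 - 12*u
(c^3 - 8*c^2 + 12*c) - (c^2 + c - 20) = c^3 - 9*c^2 + 11*c + 20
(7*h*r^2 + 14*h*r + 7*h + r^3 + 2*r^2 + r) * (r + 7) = 7*h*r^3 + 63*h*r^2 + 105*h*r + 49*h + r^4 + 9*r^3 + 15*r^2 + 7*r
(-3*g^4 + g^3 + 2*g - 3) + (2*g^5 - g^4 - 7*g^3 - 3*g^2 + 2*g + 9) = 2*g^5 - 4*g^4 - 6*g^3 - 3*g^2 + 4*g + 6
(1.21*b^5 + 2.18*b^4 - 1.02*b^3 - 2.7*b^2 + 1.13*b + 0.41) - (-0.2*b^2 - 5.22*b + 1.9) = 1.21*b^5 + 2.18*b^4 - 1.02*b^3 - 2.5*b^2 + 6.35*b - 1.49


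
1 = 1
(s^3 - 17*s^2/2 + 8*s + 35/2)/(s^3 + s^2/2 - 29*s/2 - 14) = (2*s^2 - 19*s + 35)/(2*s^2 - s - 28)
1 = 1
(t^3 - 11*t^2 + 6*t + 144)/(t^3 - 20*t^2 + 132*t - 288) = (t + 3)/(t - 6)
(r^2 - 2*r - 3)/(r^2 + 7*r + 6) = (r - 3)/(r + 6)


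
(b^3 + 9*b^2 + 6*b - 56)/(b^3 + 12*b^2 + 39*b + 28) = (b - 2)/(b + 1)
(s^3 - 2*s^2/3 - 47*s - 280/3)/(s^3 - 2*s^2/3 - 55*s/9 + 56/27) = 9*(s^2 - 3*s - 40)/(9*s^2 - 27*s + 8)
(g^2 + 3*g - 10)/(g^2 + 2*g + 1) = (g^2 + 3*g - 10)/(g^2 + 2*g + 1)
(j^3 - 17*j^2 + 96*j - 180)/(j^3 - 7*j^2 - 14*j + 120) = (j - 6)/(j + 4)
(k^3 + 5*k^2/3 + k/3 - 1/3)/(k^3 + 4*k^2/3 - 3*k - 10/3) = (3*k^2 + 2*k - 1)/(3*k^2 + k - 10)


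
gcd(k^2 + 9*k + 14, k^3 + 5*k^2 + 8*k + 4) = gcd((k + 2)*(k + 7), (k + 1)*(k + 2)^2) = k + 2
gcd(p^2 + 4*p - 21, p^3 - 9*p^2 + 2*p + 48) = p - 3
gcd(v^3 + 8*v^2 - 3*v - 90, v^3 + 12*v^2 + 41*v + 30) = v^2 + 11*v + 30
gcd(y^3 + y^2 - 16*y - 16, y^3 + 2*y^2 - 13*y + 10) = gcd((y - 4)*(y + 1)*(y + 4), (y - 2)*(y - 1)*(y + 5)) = 1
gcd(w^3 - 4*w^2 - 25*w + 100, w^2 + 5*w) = w + 5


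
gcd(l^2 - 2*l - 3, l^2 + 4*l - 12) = 1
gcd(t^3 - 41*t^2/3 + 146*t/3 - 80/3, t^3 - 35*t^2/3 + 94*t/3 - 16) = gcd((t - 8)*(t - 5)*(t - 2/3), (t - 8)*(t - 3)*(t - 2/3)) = t^2 - 26*t/3 + 16/3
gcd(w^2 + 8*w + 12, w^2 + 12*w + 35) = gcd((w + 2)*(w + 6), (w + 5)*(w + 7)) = 1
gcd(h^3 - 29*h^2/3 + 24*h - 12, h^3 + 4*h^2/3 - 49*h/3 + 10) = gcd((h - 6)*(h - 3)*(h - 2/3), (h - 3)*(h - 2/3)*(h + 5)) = h^2 - 11*h/3 + 2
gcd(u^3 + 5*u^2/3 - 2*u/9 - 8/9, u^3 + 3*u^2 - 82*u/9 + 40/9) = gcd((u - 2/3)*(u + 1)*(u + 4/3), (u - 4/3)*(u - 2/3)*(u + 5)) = u - 2/3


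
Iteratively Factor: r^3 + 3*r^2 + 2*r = (r + 1)*(r^2 + 2*r) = (r + 1)*(r + 2)*(r)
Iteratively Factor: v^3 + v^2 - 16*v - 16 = (v + 4)*(v^2 - 3*v - 4) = (v + 1)*(v + 4)*(v - 4)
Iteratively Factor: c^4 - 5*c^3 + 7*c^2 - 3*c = (c - 1)*(c^3 - 4*c^2 + 3*c) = (c - 3)*(c - 1)*(c^2 - c) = (c - 3)*(c - 1)^2*(c)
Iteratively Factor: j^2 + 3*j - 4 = (j + 4)*(j - 1)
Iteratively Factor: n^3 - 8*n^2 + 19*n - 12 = (n - 1)*(n^2 - 7*n + 12) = (n - 3)*(n - 1)*(n - 4)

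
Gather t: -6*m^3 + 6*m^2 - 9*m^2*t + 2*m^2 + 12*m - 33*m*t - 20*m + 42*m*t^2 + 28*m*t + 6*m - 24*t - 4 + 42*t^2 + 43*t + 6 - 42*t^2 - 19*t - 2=-6*m^3 + 8*m^2 + 42*m*t^2 - 2*m + t*(-9*m^2 - 5*m)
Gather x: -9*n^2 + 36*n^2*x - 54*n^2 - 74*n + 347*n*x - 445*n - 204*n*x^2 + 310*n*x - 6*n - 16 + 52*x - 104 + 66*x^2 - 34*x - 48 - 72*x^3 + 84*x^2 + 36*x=-63*n^2 - 525*n - 72*x^3 + x^2*(150 - 204*n) + x*(36*n^2 + 657*n + 54) - 168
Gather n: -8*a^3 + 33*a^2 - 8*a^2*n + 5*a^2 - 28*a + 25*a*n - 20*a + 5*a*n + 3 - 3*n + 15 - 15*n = -8*a^3 + 38*a^2 - 48*a + n*(-8*a^2 + 30*a - 18) + 18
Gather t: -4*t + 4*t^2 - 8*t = 4*t^2 - 12*t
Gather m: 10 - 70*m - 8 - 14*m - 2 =-84*m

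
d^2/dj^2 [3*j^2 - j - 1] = 6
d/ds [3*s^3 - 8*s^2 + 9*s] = 9*s^2 - 16*s + 9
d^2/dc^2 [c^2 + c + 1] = 2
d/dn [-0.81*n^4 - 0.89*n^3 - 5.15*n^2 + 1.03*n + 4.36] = -3.24*n^3 - 2.67*n^2 - 10.3*n + 1.03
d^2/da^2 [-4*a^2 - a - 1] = -8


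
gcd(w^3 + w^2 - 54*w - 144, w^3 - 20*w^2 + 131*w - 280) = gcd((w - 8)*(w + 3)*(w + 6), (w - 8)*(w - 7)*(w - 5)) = w - 8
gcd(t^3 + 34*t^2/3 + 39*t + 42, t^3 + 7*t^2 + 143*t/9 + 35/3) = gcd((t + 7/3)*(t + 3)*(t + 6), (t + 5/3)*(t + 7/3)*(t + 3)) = t^2 + 16*t/3 + 7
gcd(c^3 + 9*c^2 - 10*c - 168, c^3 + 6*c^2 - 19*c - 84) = c^2 + 3*c - 28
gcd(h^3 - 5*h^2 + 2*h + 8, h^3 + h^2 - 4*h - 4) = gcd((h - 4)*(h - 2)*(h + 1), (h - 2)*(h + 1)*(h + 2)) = h^2 - h - 2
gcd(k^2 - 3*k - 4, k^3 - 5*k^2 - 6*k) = k + 1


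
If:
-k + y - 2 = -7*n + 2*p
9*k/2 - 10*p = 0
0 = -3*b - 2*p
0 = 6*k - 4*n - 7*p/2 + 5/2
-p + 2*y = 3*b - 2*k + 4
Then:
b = 210/739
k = -700/739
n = -625/1478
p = -315/739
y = 4671/1478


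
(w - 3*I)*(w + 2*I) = w^2 - I*w + 6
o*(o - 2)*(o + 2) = o^3 - 4*o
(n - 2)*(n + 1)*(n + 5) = n^3 + 4*n^2 - 7*n - 10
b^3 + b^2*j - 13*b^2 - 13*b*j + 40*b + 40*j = (b - 8)*(b - 5)*(b + j)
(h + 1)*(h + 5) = h^2 + 6*h + 5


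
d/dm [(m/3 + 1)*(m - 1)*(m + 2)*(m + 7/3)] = 4*m^3/3 + 19*m^2/3 + 62*m/9 - 11/9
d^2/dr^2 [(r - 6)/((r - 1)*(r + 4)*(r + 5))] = 2*(3*r^5 - 12*r^4 - 331*r^3 - 1230*r^2 - 1464*r - 1466)/(r^9 + 24*r^8 + 225*r^7 + 980*r^6 + 1515*r^5 - 2256*r^4 - 8029*r^3 + 2340*r^2 + 13200*r - 8000)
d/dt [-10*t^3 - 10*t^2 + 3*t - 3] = -30*t^2 - 20*t + 3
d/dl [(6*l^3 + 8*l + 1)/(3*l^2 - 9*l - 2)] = (18*l^4 - 108*l^3 - 60*l^2 - 6*l - 7)/(9*l^4 - 54*l^3 + 69*l^2 + 36*l + 4)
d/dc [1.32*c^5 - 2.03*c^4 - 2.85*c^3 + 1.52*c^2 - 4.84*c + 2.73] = 6.6*c^4 - 8.12*c^3 - 8.55*c^2 + 3.04*c - 4.84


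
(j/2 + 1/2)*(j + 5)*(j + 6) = j^3/2 + 6*j^2 + 41*j/2 + 15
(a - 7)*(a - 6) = a^2 - 13*a + 42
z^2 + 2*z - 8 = (z - 2)*(z + 4)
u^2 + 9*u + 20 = (u + 4)*(u + 5)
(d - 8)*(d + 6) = d^2 - 2*d - 48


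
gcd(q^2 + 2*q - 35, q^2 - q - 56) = q + 7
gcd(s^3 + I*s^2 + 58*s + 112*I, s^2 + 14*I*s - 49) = s + 7*I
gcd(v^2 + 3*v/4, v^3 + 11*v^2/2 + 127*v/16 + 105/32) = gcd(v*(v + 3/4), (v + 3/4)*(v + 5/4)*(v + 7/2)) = v + 3/4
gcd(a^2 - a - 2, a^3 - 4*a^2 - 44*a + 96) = a - 2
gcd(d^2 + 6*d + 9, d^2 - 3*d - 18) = d + 3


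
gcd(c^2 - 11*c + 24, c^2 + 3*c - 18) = c - 3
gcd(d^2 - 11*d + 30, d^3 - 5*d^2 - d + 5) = d - 5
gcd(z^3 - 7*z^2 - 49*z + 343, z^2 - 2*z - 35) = z - 7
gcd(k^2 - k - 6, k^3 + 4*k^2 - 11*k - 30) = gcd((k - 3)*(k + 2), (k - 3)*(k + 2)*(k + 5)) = k^2 - k - 6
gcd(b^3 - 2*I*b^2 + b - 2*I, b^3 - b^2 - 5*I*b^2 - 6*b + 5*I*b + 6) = b - 2*I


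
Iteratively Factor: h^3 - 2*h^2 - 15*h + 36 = (h - 3)*(h^2 + h - 12) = (h - 3)*(h + 4)*(h - 3)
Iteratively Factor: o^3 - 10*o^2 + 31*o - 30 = (o - 3)*(o^2 - 7*o + 10) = (o - 3)*(o - 2)*(o - 5)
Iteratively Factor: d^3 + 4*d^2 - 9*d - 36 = (d - 3)*(d^2 + 7*d + 12) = (d - 3)*(d + 4)*(d + 3)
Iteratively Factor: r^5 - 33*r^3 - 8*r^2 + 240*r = (r - 5)*(r^4 + 5*r^3 - 8*r^2 - 48*r) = (r - 5)*(r - 3)*(r^3 + 8*r^2 + 16*r) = r*(r - 5)*(r - 3)*(r^2 + 8*r + 16) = r*(r - 5)*(r - 3)*(r + 4)*(r + 4)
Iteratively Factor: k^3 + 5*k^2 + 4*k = (k)*(k^2 + 5*k + 4) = k*(k + 4)*(k + 1)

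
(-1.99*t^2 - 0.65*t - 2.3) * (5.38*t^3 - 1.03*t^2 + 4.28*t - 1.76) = -10.7062*t^5 - 1.4473*t^4 - 20.2217*t^3 + 3.0894*t^2 - 8.7*t + 4.048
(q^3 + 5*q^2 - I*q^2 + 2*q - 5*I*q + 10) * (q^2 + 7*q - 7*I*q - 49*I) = q^5 + 12*q^4 - 8*I*q^4 + 30*q^3 - 96*I*q^3 - 60*q^2 - 294*I*q^2 - 175*q - 168*I*q - 490*I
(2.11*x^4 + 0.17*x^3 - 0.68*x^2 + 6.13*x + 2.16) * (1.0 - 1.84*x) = -3.8824*x^5 + 1.7972*x^4 + 1.4212*x^3 - 11.9592*x^2 + 2.1556*x + 2.16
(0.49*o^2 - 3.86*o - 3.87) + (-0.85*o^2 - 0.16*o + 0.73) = -0.36*o^2 - 4.02*o - 3.14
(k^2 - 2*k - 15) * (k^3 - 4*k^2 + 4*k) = k^5 - 6*k^4 - 3*k^3 + 52*k^2 - 60*k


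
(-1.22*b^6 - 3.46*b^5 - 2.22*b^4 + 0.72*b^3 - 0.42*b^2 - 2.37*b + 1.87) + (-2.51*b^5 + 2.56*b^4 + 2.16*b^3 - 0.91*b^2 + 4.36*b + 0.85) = -1.22*b^6 - 5.97*b^5 + 0.34*b^4 + 2.88*b^3 - 1.33*b^2 + 1.99*b + 2.72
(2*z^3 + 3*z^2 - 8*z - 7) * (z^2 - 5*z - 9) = 2*z^5 - 7*z^4 - 41*z^3 + 6*z^2 + 107*z + 63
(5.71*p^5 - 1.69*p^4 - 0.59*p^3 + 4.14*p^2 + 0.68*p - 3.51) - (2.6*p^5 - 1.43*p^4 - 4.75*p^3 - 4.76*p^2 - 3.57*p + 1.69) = 3.11*p^5 - 0.26*p^4 + 4.16*p^3 + 8.9*p^2 + 4.25*p - 5.2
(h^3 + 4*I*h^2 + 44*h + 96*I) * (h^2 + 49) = h^5 + 4*I*h^4 + 93*h^3 + 292*I*h^2 + 2156*h + 4704*I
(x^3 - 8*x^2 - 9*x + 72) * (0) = 0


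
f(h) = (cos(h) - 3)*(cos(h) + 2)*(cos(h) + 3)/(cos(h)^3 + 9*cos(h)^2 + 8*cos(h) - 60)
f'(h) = (cos(h) - 3)*(cos(h) + 2)*(cos(h) + 3)*(3*sin(h)*cos(h)^2 + 18*sin(h)*cos(h) + 8*sin(h))/(cos(h)^3 + 9*cos(h)^2 + 8*cos(h) - 60)^2 - (cos(h) - 3)*(cos(h) + 2)*sin(h)/(cos(h)^3 + 9*cos(h)^2 + 8*cos(h) - 60) - (cos(h) - 3)*(cos(h) + 3)*sin(h)/(cos(h)^3 + 9*cos(h)^2 + 8*cos(h) - 60) - (cos(h) + 2)*(cos(h) + 3)*sin(h)/(cos(h)^3 + 9*cos(h)^2 + 8*cos(h) - 60) = (-7*cos(h)^4 - 34*cos(h)^3 + 29*cos(h)^2 - 84*cos(h) - 684)*sin(h)/((cos(h) - 2)^2*(cos(h) + 5)^2*(cos(h) + 6)^2)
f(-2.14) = 0.21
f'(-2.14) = 0.14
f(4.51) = 0.26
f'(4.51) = 0.17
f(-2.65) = 0.15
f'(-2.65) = 0.07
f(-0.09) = 0.57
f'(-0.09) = 0.04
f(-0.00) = 0.57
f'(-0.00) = 0.00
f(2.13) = 0.21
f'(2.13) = -0.14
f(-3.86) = 0.17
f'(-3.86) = -0.10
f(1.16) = 0.38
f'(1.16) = -0.21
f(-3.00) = 0.13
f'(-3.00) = 0.02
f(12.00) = 0.51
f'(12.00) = 0.19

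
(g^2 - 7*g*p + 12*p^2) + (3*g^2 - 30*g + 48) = 4*g^2 - 7*g*p - 30*g + 12*p^2 + 48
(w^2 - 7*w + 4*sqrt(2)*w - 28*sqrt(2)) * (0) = 0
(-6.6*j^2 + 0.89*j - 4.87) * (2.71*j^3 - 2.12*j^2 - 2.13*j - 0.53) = -17.886*j^5 + 16.4039*j^4 - 1.0265*j^3 + 11.9267*j^2 + 9.9014*j + 2.5811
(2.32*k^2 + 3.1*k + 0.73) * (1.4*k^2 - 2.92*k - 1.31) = 3.248*k^4 - 2.4344*k^3 - 11.0692*k^2 - 6.1926*k - 0.9563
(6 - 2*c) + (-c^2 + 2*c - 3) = 3 - c^2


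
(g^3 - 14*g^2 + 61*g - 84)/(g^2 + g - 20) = (g^2 - 10*g + 21)/(g + 5)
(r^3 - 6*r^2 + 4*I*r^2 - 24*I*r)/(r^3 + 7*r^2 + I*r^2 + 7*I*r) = (r^2 + r*(-6 + 4*I) - 24*I)/(r^2 + r*(7 + I) + 7*I)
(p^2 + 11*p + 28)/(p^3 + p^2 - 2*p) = (p^2 + 11*p + 28)/(p*(p^2 + p - 2))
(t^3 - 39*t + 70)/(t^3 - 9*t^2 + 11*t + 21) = (t^3 - 39*t + 70)/(t^3 - 9*t^2 + 11*t + 21)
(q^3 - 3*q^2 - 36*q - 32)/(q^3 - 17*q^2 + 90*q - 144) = (q^2 + 5*q + 4)/(q^2 - 9*q + 18)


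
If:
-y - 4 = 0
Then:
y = -4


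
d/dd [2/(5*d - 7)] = -10/(5*d - 7)^2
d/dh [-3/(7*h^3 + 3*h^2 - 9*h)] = 9*(7*h^2 + 2*h - 3)/(h^2*(7*h^2 + 3*h - 9)^2)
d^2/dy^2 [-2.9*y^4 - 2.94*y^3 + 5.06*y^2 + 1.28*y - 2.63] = -34.8*y^2 - 17.64*y + 10.12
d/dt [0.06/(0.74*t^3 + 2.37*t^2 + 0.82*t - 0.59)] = (-0.1332*t^2 - 0.2844*t - 0.0492)/(0.74*t^3 + 2.37*t^2 + 0.82*t - 0.59)^2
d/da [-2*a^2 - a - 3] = -4*a - 1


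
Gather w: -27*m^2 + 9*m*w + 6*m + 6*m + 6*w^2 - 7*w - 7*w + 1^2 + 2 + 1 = -27*m^2 + 12*m + 6*w^2 + w*(9*m - 14) + 4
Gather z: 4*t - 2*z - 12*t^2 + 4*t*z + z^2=-12*t^2 + 4*t + z^2 + z*(4*t - 2)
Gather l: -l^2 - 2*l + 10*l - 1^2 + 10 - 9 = -l^2 + 8*l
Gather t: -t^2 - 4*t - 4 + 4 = -t^2 - 4*t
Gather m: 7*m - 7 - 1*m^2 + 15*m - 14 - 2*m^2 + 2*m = -3*m^2 + 24*m - 21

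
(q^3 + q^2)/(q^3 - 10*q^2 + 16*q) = q*(q + 1)/(q^2 - 10*q + 16)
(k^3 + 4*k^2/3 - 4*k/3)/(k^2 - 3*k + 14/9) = 3*k*(k + 2)/(3*k - 7)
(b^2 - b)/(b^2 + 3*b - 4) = b/(b + 4)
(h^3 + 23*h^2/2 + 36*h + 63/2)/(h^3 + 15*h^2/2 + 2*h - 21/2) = (h + 3)/(h - 1)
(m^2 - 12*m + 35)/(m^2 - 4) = (m^2 - 12*m + 35)/(m^2 - 4)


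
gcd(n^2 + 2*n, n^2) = n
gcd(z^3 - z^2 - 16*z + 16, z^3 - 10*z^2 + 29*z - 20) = z^2 - 5*z + 4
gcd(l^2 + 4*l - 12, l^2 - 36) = l + 6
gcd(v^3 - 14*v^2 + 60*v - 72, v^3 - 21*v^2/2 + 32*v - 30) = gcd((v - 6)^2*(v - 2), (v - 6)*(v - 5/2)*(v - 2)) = v^2 - 8*v + 12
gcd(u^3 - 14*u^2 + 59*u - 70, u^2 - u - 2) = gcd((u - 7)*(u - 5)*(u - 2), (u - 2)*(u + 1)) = u - 2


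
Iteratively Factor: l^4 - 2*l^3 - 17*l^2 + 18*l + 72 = (l - 3)*(l^3 + l^2 - 14*l - 24) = (l - 3)*(l + 3)*(l^2 - 2*l - 8) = (l - 4)*(l - 3)*(l + 3)*(l + 2)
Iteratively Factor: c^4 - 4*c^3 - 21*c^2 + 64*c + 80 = (c + 1)*(c^3 - 5*c^2 - 16*c + 80) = (c - 4)*(c + 1)*(c^2 - c - 20) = (c - 4)*(c + 1)*(c + 4)*(c - 5)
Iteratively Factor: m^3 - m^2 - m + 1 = (m + 1)*(m^2 - 2*m + 1) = (m - 1)*(m + 1)*(m - 1)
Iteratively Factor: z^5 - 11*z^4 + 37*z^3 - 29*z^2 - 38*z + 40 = (z + 1)*(z^4 - 12*z^3 + 49*z^2 - 78*z + 40) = (z - 5)*(z + 1)*(z^3 - 7*z^2 + 14*z - 8) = (z - 5)*(z - 1)*(z + 1)*(z^2 - 6*z + 8) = (z - 5)*(z - 4)*(z - 1)*(z + 1)*(z - 2)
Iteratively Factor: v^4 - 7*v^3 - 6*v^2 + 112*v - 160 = (v - 2)*(v^3 - 5*v^2 - 16*v + 80) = (v - 5)*(v - 2)*(v^2 - 16) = (v - 5)*(v - 2)*(v + 4)*(v - 4)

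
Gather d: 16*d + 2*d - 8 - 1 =18*d - 9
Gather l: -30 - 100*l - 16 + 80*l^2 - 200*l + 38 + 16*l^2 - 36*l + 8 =96*l^2 - 336*l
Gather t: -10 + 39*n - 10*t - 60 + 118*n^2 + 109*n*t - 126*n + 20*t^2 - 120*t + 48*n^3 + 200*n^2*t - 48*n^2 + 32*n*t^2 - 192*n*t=48*n^3 + 70*n^2 - 87*n + t^2*(32*n + 20) + t*(200*n^2 - 83*n - 130) - 70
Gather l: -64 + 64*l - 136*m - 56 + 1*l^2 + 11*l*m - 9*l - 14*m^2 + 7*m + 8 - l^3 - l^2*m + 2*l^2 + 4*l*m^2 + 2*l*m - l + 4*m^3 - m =-l^3 + l^2*(3 - m) + l*(4*m^2 + 13*m + 54) + 4*m^3 - 14*m^2 - 130*m - 112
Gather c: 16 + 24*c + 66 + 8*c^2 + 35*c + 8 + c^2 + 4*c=9*c^2 + 63*c + 90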